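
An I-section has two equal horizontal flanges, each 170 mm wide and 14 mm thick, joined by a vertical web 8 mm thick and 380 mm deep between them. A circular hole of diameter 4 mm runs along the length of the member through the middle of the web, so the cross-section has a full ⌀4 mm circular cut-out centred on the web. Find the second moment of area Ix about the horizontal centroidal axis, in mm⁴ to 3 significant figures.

Split into non-overlapping primitives; take the origin at the lower-left of the bounding box.
Bottom flange: 170 × 14, A = 2 380 mm², y = 7 mm, Ī = 38 873 mm⁴.
Web: 8 × 380, A = 3 040 mm², y = 204 mm, Ī = 36 581 333 mm⁴.
Top flange: 170 × 14, A = 2 380 mm², y = 401 mm, Ī = 38 873 mm⁴.
Hole (subtracted): ⌀4, A = 12.566 mm², y = 204 mm, Ī = 12.566 mm⁴.
By symmetry the centroid is at mid-height, ȳ = 204 mm.
Transfer each piece to the horizontal centroidal axis using Ī + A·d² with d = y − 204:
  bottom flange: d = -197 mm → contributes +92 404 293 mm⁴
  web: d = 0 mm → contributes +36 581 333 mm⁴
  top flange: d = 197 mm → contributes +92 404 293 mm⁴
  hole: d = 0 mm → contributes −12.566 mm⁴
Total I = 221 389 907 mm⁴.

Ix ≈ 2.21 × 10⁸ mm⁴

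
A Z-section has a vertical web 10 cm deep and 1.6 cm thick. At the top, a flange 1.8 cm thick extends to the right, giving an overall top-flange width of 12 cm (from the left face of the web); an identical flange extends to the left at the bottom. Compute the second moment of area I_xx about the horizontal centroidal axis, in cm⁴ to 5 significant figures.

Break the section into simple shapes (no overlaps), measuring from the bottom-left corner of the bounding box.
Web: 1.6 × 10, A = 16 cm², y = 5 cm, Ī = 133.3333 cm⁴.
Top flange (beyond web): 10.4 × 1.8, A = 18.72 cm², y = 9.1 cm, Ī = 5.0544 cm⁴.
Bottom flange (beyond web): 10.4 × 1.8, A = 18.72 cm², y = 0.9 cm, Ī = 5.0544 cm⁴.
Centroid: ȳ = ΣA·y / ΣA = 5 cm.
Transfer each piece to the horizontal centroidal axis using Ī + A·d² with d = y − 5:
  web: d = 0 cm → contributes +133.3333 cm⁴
  top flange (beyond web): d = 4.1 cm → contributes +319.7376 cm⁴
  bottom flange (beyond web): d = -4.1 cm → contributes +319.7376 cm⁴
Total I = 772.8085 cm⁴.

I_xx ≈ 772.81 cm⁴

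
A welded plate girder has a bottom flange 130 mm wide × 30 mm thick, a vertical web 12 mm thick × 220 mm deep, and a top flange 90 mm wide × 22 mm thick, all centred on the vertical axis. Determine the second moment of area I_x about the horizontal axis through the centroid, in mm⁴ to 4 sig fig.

I_x ≈ 9.373 × 10⁷ mm⁴

Split into non-overlapping primitives; take the origin at the lower-left of the bounding box.
Bottom plate: 130 × 30, A = 3 900 mm², y = 15 mm, Ī = 292 500 mm⁴.
Web plate: 12 × 220, A = 2 640 mm², y = 140 mm, Ī = 10 648 000 mm⁴.
Top plate: 90 × 22, A = 1 980 mm², y = 261 mm, Ī = 79 860 mm⁴.
Centroid: ȳ = ΣA·y / ΣA = 110.901 mm.
Transfer each piece to the horizontal axis through the centroid using Ī + A·d² with d = y − 110.901:
  bottom plate: d = -95.9014 mm → contributes +36 161 113 mm⁴
  web plate: d = 29.0986 mm → contributes +12 883 362 mm⁴
  top plate: d = 150.099 mm → contributes +44 688 443 mm⁴
Total I = 93 732 917 mm⁴.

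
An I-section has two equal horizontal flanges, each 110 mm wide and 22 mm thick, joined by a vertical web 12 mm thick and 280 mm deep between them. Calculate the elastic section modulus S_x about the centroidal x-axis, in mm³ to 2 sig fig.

S_x ≈ 8.2 × 10⁵ mm³

Treat the section as a set of non-overlapping primitives; coordinates are from the bounding-box lower-left.
Bottom flange: 110 × 22, A = 2 420 mm², y = 11 mm, Ī = 97 607 mm⁴.
Web: 12 × 280, A = 3 360 mm², y = 162 mm, Ī = 21 952 000 mm⁴.
Top flange: 110 × 22, A = 2 420 mm², y = 313 mm, Ī = 97 607 mm⁴.
By symmetry the centroid is at mid-height, ȳ = 162 mm.
Transfer each piece to the centroidal x-axis using Ī + A·d² with d = y − 162:
  bottom flange: d = -151 mm → contributes +55 276 027 mm⁴
  web: d = 0 mm → contributes +21 952 000 mm⁴
  top flange: d = 151 mm → contributes +55 276 027 mm⁴
Total I = 132 504 053 mm⁴.
Extreme fibre distance c = 162 mm; S = I/c = 817 926 mm³.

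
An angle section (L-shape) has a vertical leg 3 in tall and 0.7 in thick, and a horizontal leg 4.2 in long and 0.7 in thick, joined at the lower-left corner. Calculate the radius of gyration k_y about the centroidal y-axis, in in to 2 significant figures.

k_y ≈ 1.3 in

Split into non-overlapping primitives; take the origin at the lower-left of the bounding box.
Vertical leg: 0.7 × 3, A = 2.1 in², x = 0.35 in, Ī = 0.08575 in⁴.
Horizontal leg (remainder): 3.5 × 0.7, A = 2.45 in², x = 2.45 in, Ī = 2.501 in⁴.
Centroid: x̄ = ΣA·x / ΣA = 1.481 in.
Transfer each piece to the centroidal y-axis using Ī + A·d² with d = x − 1.481:
  vertical leg: d = -1.131 in → contributes +2.771 in⁴
  horizontal leg (remainder): d = 0.9692 in → contributes +4.803 in⁴
Total I = 7.573 in⁴.
Radius of gyration: k = √(I/A) = √(7.573 / 4.55) = 1.29 in.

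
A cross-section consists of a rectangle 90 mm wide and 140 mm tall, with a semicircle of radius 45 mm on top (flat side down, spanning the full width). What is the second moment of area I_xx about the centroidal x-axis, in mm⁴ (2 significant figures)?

I_xx ≈ 4.1 × 10⁷ mm⁴

Break the section into simple shapes (no overlaps), measuring from the bottom-left corner of the bounding box.
Rectangular body: 90 × 140, A = 12 600 mm², y = 70 mm, Ī = 20 580 000 mm⁴.
Semicircular cap: semicircle r = 45, A = 3 181 mm², y = 159.1 mm, Ī = 450 072 mm⁴.
Centroid: ȳ = ΣA·y / ΣA = 87.96 mm.
Transfer each piece to the centroidal x-axis using Ī + A·d² with d = y − 87.96:
  rectangular body: d = -17.96 mm → contributes +24 643 877 mm⁴
  semicircular cap: d = 71.14 mm → contributes +16 547 860 mm⁴
Total I = 41 191 738 mm⁴.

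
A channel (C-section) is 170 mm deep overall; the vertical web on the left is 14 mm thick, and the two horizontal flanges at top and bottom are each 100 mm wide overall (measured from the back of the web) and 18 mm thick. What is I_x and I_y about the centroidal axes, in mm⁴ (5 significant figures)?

I_x ≈ 2.3698 × 10⁷ mm⁴, I_y ≈ 5.3110 × 10⁶ mm⁴

Split into non-overlapping primitives; take the origin at the lower-left of the bounding box.
Web: 14 × 170, A = 2 380 mm², y = 85 mm, Ī = 5 731 833 mm⁴.
Top flange (beyond web): 86 × 18, A = 1 548 mm², y = 161 mm, Ī = 41 796 mm⁴.
Bottom flange (beyond web): 86 × 18, A = 1 548 mm², y = 9 mm, Ī = 41 796 mm⁴.
By symmetry the centroid is at mid-height, ȳ = 85 mm.
Transfer each piece to the centroidal x-axis using Ī + A·d² with d = y − 85:
  web: d = 0 mm → contributes +5 731 833 mm⁴
  top flange (beyond web): d = 76 mm → contributes +8 983 044 mm⁴
  bottom flange (beyond web): d = -76 mm → contributes +8 983 044 mm⁴
Total I = 23 697 921 mm⁴.
For the y-axis: x̄ = 35.26881 mm.
Repeating about the centroidal y-axis gives I_y = 5 311 030 mm⁴.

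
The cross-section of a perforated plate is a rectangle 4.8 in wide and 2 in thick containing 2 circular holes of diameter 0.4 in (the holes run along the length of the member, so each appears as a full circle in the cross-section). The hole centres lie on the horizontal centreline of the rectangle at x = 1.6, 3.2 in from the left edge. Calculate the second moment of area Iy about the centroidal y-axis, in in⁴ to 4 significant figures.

Iy ≈ 18.27 in⁴

Decompose the section into non-overlapping parts with the origin at the bottom-left of its bounding rectangle.
Plate: 4.8 × 2, A = 9.6 in², x = 2.4 in, Ī = 18.432 in⁴.
Hole 1 (subtracted): ⌀0.4, A = 0.125664 in², x = 1.6 in, Ī = 0.00125664 in⁴.
Hole 2 (subtracted): ⌀0.4, A = 0.125664 in², x = 3.2 in, Ī = 0.00125664 in⁴.
By symmetry the centroid is at mid-width, x̄ = 2.4 in.
Transfer each piece to the centroidal y-axis using Ī + A·d² with d = x − 2.4:
  plate: d = 0 in → contributes +18.432 in⁴
  hole 1: d = -0.8 in → contributes −0.0816814 in⁴
  hole 2: d = 0.8 in → contributes −0.0816814 in⁴
Total I = 18.2686 in⁴.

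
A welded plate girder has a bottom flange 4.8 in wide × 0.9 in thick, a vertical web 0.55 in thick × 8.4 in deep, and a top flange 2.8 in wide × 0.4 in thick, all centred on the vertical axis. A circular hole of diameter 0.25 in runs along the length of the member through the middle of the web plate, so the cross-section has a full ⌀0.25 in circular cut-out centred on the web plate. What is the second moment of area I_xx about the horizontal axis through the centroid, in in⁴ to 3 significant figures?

I_xx ≈ 120 in⁴

Treat the section as a set of non-overlapping primitives; coordinates are from the bounding-box lower-left.
Bottom plate: 4.8 × 0.9, A = 4.32 in², y = 0.45 in, Ī = 0.2916 in⁴.
Web plate: 0.55 × 8.4, A = 4.62 in², y = 5.1 in, Ī = 27.166 in⁴.
Top plate: 2.8 × 0.4, A = 1.12 in², y = 9.5 in, Ī = 0.014933 in⁴.
Hole (subtracted): ⌀0.25, A = 0.049087 in², y = 5.1 in, Ī = 0.00019175 in⁴.
Centroid: ȳ = ΣA·y / ΣA = 3.5857 in.
Transfer each piece to the horizontal axis through the centroid using Ī + A·d² with d = y − 3.5857:
  bottom plate: d = -3.1357 in → contributes +42.767 in⁴
  web plate: d = 1.5143 in → contributes +37.76 in⁴
  top plate: d = 5.9143 in → contributes +39.192 in⁴
  hole: d = 1.5143 in → contributes −0.11276 in⁴
Total I = 119.61 in⁴.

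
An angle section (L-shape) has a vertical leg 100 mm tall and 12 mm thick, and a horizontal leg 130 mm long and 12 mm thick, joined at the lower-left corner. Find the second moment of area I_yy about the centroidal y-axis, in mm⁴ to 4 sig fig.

Split into non-overlapping primitives; take the origin at the lower-left of the bounding box.
Vertical leg: 12 × 100, A = 1 200 mm², x = 6 mm, Ī = 14 400 mm⁴.
Horizontal leg (remainder): 118 × 12, A = 1 416 mm², x = 71 mm, Ī = 1 643 032 mm⁴.
Centroid: x̄ = ΣA·x / ΣA = 41.1835 mm.
Transfer each piece to the centroidal y-axis using Ī + A·d² with d = x − 41.1835:
  vertical leg: d = -35.1835 mm → contributes +1 499 853 mm⁴
  horizontal leg (remainder): d = 29.8165 mm → contributes +2 901 891 mm⁴
Total I = 4 401 744 mm⁴.

I_yy ≈ 4.402 × 10⁶ mm⁴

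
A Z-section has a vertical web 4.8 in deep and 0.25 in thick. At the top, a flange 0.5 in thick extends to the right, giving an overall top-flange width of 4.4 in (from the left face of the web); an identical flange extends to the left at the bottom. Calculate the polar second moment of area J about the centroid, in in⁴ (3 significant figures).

Split into non-overlapping primitives; take the origin at the lower-left of the bounding box.
Web: 0.25 × 4.8, A = 1.2 in², y = 2.4 in, Ī = 2.304 in⁴.
Top flange (beyond web): 4.15 × 0.5, A = 2.075 in², y = 4.55 in, Ī = 0.043229 in⁴.
Bottom flange (beyond web): 4.15 × 0.5, A = 2.075 in², y = 0.25 in, Ī = 0.043229 in⁴.
Centroid: ȳ = ΣA·y / ΣA = 2.4 in.
Transfer each piece to the centroidal x-axis using Ī + A·d² with d = y − 2.4:
  web: d = 0 in → contributes +2.304 in⁴
  top flange (beyond web): d = 2.15 in → contributes +9.6349 in⁴
  bottom flange (beyond web): d = -2.15 in → contributes +9.6349 in⁴
Total I = 21.574 in⁴.
For the y-axis: x̄ = 4.275 in.
Repeating about the centroidal y-axis gives I_y = 26.048 in⁴.
Polar second moment: J = I_x + I_y = 47.622 in⁴.

J ≈ 47.6 in⁴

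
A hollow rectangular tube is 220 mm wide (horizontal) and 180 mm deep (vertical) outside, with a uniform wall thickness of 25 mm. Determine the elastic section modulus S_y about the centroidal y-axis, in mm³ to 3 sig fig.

Decompose the section into non-overlapping parts with the origin at the bottom-left of its bounding rectangle.
Outer rectangle: 220 × 180, A = 39 600 mm², x = 110 mm, Ī = 159 720 000 mm⁴.
Inner void (subtracted): 170 × 130, A = 22 100 mm², x = 110 mm, Ī = 53 224 167 mm⁴.
By symmetry the centroid is at mid-width, x̄ = 110 mm.
All pieces are centred on the centroidal y-axis, so I = ΣĪ (holes subtracted) = 106 495 833 mm⁴.
Extreme fibre distance c = 110 mm; S = I/c = 968 144 mm³.

S_y ≈ 9.68 × 10⁵ mm³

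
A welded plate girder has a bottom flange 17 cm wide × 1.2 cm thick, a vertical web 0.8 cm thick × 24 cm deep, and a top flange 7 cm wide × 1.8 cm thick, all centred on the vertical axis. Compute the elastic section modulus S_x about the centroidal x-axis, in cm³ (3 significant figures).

Break the section into simple shapes (no overlaps), measuring from the bottom-left corner of the bounding box.
Bottom plate: 17 × 1.2, A = 20.4 cm², y = 0.6 cm, Ī = 2.448 cm⁴.
Web plate: 0.8 × 24, A = 19.2 cm², y = 13.2 cm, Ī = 921.6 cm⁴.
Top plate: 7 × 1.8, A = 12.6 cm², y = 26.1 cm, Ī = 3.402 cm⁴.
Centroid: ȳ = ΣA·y / ΣA = 11.39 cm.
Transfer each piece to the centroidal x-axis using Ī + A·d² with d = y − 11.39:
  bottom plate: d = -10.79 cm → contributes +2377.3 cm⁴
  web plate: d = 1.8103 cm → contributes +984.53 cm⁴
  top plate: d = 14.71 cm → contributes +2 730 cm⁴
Total I = 6091.8 cm⁴.
Extreme fibre distance c = 15.61 cm; S = I/c = 390.24 cm³.

S_x ≈ 390 cm³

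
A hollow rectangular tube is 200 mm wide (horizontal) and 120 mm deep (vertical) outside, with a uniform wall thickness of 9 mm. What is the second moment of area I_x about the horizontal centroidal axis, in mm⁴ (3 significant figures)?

I_x ≈ 1.27 × 10⁷ mm⁴

Decompose the section into non-overlapping parts with the origin at the bottom-left of its bounding rectangle.
Outer rectangle: 200 × 120, A = 24 000 mm², y = 60 mm, Ī = 28 800 000 mm⁴.
Inner void (subtracted): 182 × 102, A = 18 564 mm², y = 60 mm, Ī = 16 094 988 mm⁴.
By symmetry the centroid is at mid-height, ȳ = 60 mm.
All pieces are centred on the horizontal centroidal axis, so I = ΣĪ (holes subtracted) = 12 705 012 mm⁴.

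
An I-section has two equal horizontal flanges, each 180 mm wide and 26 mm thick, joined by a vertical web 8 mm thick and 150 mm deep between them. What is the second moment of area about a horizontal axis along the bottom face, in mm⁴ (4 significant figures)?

Decompose the section into non-overlapping parts with the origin at the bottom-left of its bounding rectangle.
Bottom flange: 180 × 26, A = 4 680 mm², y = 13 mm, Ī = 263 640 mm⁴.
Web: 8 × 150, A = 1 200 mm², y = 101 mm, Ī = 2 250 000 mm⁴.
Top flange: 180 × 26, A = 4 680 mm², y = 189 mm, Ī = 263 640 mm⁴.
Transfer each piece to the bottom edge using Ī + A·d² with d = y − 0:
  bottom flange: d = 13 mm → contributes +1 054 560 mm⁴
  web: d = 101 mm → contributes +14 491 200 mm⁴
  top flange: d = 189 mm → contributes +167 437 920 mm⁴
Total I = 182 983 680 mm⁴.

I_base ≈ 1.830 × 10⁸ mm⁴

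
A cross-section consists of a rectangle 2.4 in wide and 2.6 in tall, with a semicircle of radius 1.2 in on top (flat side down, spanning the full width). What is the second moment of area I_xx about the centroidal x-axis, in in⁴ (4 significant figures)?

I_xx ≈ 9.177 in⁴

Break the section into simple shapes (no overlaps), measuring from the bottom-left corner of the bounding box.
Rectangular body: 2.4 × 2.6, A = 6.24 in², y = 1.3 in, Ī = 3.5152 in⁴.
Semicircular cap: semicircle r = 1.2, A = 2.26195 in², y = 3.1093 in, Ī = 0.227592 in⁴.
Centroid: ȳ = ΣA·y / ΣA = 1.78136 in.
Transfer each piece to the centroidal x-axis using Ī + A·d² with d = y − 1.78136:
  rectangular body: d = -0.481364 in → contributes +4.96108 in⁴
  semicircular cap: d = 1.32793 in → contributes +4.21632 in⁴
Total I = 9.17739 in⁴.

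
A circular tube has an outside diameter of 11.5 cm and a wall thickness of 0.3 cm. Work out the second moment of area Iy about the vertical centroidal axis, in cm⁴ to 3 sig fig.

Iy ≈ 166 cm⁴

Treat the section as a set of non-overlapping primitives; coordinates are from the bounding-box lower-left.
Outer circle: ⌀11.5, A = 103.87 cm², x = 5.75 cm, Ī = 858.54 cm⁴.
Bore (subtracted): ⌀10.9, A = 93.313 cm², x = 5.75 cm, Ī = 692.91 cm⁴.
By symmetry the centroid is at mid-width, x̄ = 5.75 cm.
All pieces are centred on the vertical centroidal axis, so I = ΣĪ (holes subtracted) = 165.63 cm⁴.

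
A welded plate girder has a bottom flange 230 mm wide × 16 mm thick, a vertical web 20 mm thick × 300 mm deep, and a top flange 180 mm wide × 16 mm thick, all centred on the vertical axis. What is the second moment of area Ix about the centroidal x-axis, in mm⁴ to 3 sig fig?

Ix ≈ 2.08 × 10⁸ mm⁴

Decompose the section into non-overlapping parts with the origin at the bottom-left of its bounding rectangle.
Bottom plate: 230 × 16, A = 3 680 mm², y = 8 mm, Ī = 78 507 mm⁴.
Web plate: 20 × 300, A = 6 000 mm², y = 166 mm, Ī = 45 000 000 mm⁴.
Top plate: 180 × 16, A = 2 880 mm², y = 324 mm, Ī = 61 440 mm⁴.
Centroid: ȳ = ΣA·y / ΣA = 155.94 mm.
Transfer each piece to the centroidal x-axis using Ī + A·d² with d = y − 155.94:
  bottom plate: d = -147.94 mm → contributes +80 615 861 mm⁴
  web plate: d = 10.064 mm → contributes +45 607 668 mm⁴
  top plate: d = 168.06 mm → contributes +81 408 207 mm⁴
Total I = 207 631 736 mm⁴.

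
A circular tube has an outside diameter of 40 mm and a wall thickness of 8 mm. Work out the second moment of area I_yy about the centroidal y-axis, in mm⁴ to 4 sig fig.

Split into non-overlapping primitives; take the origin at the lower-left of the bounding box.
Outer circle: ⌀40, A = 1256.64 mm², x = 20 mm, Ī = 125 664 mm⁴.
Bore (subtracted): ⌀24, A = 452.389 mm², x = 20 mm, Ī = 16 286 mm⁴.
By symmetry the centroid is at mid-width, x̄ = 20 mm.
All pieces are centred on the centroidal y-axis, so I = ΣĪ (holes subtracted) = 109 378 mm⁴.

I_yy ≈ 1.094 × 10⁵ mm⁴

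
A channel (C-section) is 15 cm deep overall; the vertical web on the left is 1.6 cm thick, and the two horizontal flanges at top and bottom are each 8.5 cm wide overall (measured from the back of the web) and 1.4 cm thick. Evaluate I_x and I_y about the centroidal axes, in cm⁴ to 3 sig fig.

I_x ≈ 1350 cm⁴, I_y ≈ 275 cm⁴

Break the section into simple shapes (no overlaps), measuring from the bottom-left corner of the bounding box.
Web: 1.6 × 15, A = 24 cm², y = 7.5 cm, Ī = 450 cm⁴.
Top flange (beyond web): 6.9 × 1.4, A = 9.66 cm², y = 14.3 cm, Ī = 1.5778 cm⁴.
Bottom flange (beyond web): 6.9 × 1.4, A = 9.66 cm², y = 0.7 cm, Ī = 1.5778 cm⁴.
By symmetry the centroid is at mid-height, ȳ = 7.5 cm.
Transfer each piece to the centroidal x-axis using Ī + A·d² with d = y − 7.5:
  web: d = 0 cm → contributes +450 cm⁴
  top flange (beyond web): d = 6.8 cm → contributes +448.26 cm⁴
  bottom flange (beyond web): d = -6.8 cm → contributes +448.26 cm⁴
Total I = 1346.5 cm⁴.
For the y-axis: x̄ = 2.6954 cm.
Repeating about the centroidal y-axis gives I_y = 275.11 cm⁴.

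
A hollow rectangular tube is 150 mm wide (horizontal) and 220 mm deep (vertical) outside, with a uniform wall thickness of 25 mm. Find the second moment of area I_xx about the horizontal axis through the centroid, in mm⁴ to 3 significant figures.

I_xx ≈ 9.22 × 10⁷ mm⁴

Break the section into simple shapes (no overlaps), measuring from the bottom-left corner of the bounding box.
Outer rectangle: 150 × 220, A = 33 000 mm², y = 110 mm, Ī = 133 100 000 mm⁴.
Inner void (subtracted): 100 × 170, A = 17 000 mm², y = 110 mm, Ī = 40 941 667 mm⁴.
By symmetry the centroid is at mid-height, ȳ = 110 mm.
All pieces are centred on the horizontal axis through the centroid, so I = ΣĪ (holes subtracted) = 92 158 333 mm⁴.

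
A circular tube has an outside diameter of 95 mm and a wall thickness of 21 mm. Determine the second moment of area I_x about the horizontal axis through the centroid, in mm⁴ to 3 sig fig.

Decompose the section into non-overlapping parts with the origin at the bottom-left of its bounding rectangle.
Outer circle: ⌀95, A = 7088.2 mm², y = 47.5 mm, Ī = 3 998 198 mm⁴.
Bore (subtracted): ⌀53, A = 2206.2 mm², y = 47.5 mm, Ī = 387 323 mm⁴.
By symmetry the centroid is at mid-height, ȳ = 47.5 mm.
All pieces are centred on the horizontal axis through the centroid, so I = ΣĪ (holes subtracted) = 3 610 875 mm⁴.

I_x ≈ 3.61 × 10⁶ mm⁴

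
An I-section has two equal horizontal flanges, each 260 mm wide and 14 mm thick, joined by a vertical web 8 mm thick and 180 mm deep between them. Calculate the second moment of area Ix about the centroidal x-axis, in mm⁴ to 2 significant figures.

Decompose the section into non-overlapping parts with the origin at the bottom-left of its bounding rectangle.
Bottom flange: 260 × 14, A = 3 640 mm², y = 7 mm, Ī = 59 453 mm⁴.
Web: 8 × 180, A = 1 440 mm², y = 104 mm, Ī = 3 888 000 mm⁴.
Top flange: 260 × 14, A = 3 640 mm², y = 201 mm, Ī = 59 453 mm⁴.
By symmetry the centroid is at mid-height, ȳ = 104 mm.
Transfer each piece to the centroidal x-axis using Ī + A·d² with d = y − 104:
  bottom flange: d = -97 mm → contributes +34 308 213 mm⁴
  web: d = 0 mm → contributes +3 888 000 mm⁴
  top flange: d = 97 mm → contributes +34 308 213 mm⁴
Total I = 72 504 427 mm⁴.

Ix ≈ 7.3 × 10⁷ mm⁴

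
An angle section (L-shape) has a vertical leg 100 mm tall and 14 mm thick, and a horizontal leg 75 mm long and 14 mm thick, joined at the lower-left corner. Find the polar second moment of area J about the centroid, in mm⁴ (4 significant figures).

J ≈ 3.195 × 10⁶ mm⁴

Decompose the section into non-overlapping parts with the origin at the bottom-left of its bounding rectangle.
Vertical leg: 14 × 100, A = 1 400 mm², y = 50 mm, Ī = 1 166 667 mm⁴.
Horizontal leg (remainder): 61 × 14, A = 854 mm², y = 7 mm, Ī = 13948.7 mm⁴.
Centroid: ȳ = ΣA·y / ΣA = 33.7081 mm.
Transfer each piece to the centroidal x-axis using Ī + A·d² with d = y − 33.7081:
  vertical leg: d = 16.2919 mm → contributes +1 538 264 mm⁴
  horizontal leg (remainder): d = -26.7081 mm → contributes +623 125 mm⁴
Total I = 2 161 389 mm⁴.
For the y-axis: x̄ = 21.2081 mm.
Repeating about the centroidal y-axis gives I_y = 1 033 602 mm⁴.
Polar second moment: J = I_x + I_y = 3 194 991 mm⁴.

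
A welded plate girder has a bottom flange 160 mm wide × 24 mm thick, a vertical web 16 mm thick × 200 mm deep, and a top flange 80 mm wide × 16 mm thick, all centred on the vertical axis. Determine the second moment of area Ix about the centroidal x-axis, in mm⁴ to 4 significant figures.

Ix ≈ 6.374 × 10⁷ mm⁴

Treat the section as a set of non-overlapping primitives; coordinates are from the bounding-box lower-left.
Bottom plate: 160 × 24, A = 3 840 mm², y = 12 mm, Ī = 184 320 mm⁴.
Web plate: 16 × 200, A = 3 200 mm², y = 124 mm, Ī = 10 666 667 mm⁴.
Top plate: 80 × 16, A = 1 280 mm², y = 232 mm, Ī = 27306.7 mm⁴.
Centroid: ȳ = ΣA·y / ΣA = 88.9231 mm.
Transfer each piece to the centroidal x-axis using Ī + A·d² with d = y − 88.9231:
  bottom plate: d = -76.9231 mm → contributes +22 906 213 mm⁴
  web plate: d = 35.0769 mm → contributes +14 603 916 mm⁴
  top plate: d = 143.077 mm → contributes +26 230 194 mm⁴
Total I = 63 740 324 mm⁴.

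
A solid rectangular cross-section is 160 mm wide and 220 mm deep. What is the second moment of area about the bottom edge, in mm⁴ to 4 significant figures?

I_base ≈ 5.679 × 10⁸ mm⁴

The section: 160 × 220, A = 35 200 mm², y = 110 mm, Ī = 141 973 333 mm⁴.
Transfer it to a horizontal axis along the bottom face using Ī + A·d² with d = y − 0:
  the section: d = 110 mm → contributes +567 893 333 mm⁴
Total I = 567 893 333 mm⁴.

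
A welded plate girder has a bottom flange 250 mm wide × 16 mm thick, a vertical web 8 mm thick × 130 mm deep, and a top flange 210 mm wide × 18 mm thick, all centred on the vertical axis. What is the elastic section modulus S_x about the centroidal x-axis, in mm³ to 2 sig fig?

Break the section into simple shapes (no overlaps), measuring from the bottom-left corner of the bounding box.
Bottom plate: 250 × 16, A = 4 000 mm², y = 8 mm, Ī = 85 333 mm⁴.
Web plate: 8 × 130, A = 1 040 mm², y = 81 mm, Ī = 1 464 667 mm⁴.
Top plate: 210 × 18, A = 3 780 mm², y = 155 mm, Ī = 102 060 mm⁴.
Centroid: ȳ = ΣA·y / ΣA = 79.61 mm.
Transfer each piece to the centroidal x-axis using Ī + A·d² with d = y − 79.61:
  bottom plate: d = -71.61 mm → contributes +20 595 990 mm⁴
  web plate: d = 1.392 mm → contributes +1 466 683 mm⁴
  top plate: d = 75.39 mm → contributes +21 587 570 mm⁴
Total I = 43 650 243 mm⁴.
Extreme fibre distance c = 84.39 mm; S = I/c = 517 230 mm³.

S_x ≈ 5.2 × 10⁵ mm³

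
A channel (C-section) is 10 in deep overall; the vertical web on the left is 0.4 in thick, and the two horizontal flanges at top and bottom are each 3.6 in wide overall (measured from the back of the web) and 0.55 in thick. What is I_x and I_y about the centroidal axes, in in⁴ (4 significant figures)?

I_x ≈ 112.0 in⁴, I_y ≈ 9.123 in⁴

Treat the section as a set of non-overlapping primitives; coordinates are from the bounding-box lower-left.
Web: 0.4 × 10, A = 4 in², y = 5 in, Ī = 33.3333 in⁴.
Top flange (beyond web): 3.2 × 0.55, A = 1.76 in², y = 9.725 in, Ī = 0.0443667 in⁴.
Bottom flange (beyond web): 3.2 × 0.55, A = 1.76 in², y = 0.275 in, Ī = 0.0443667 in⁴.
By symmetry the centroid is at mid-height, ȳ = 5 in.
Transfer each piece to the centroidal x-axis using Ī + A·d² with d = y − 5:
  web: d = 0 in → contributes +33.3333 in⁴
  top flange (beyond web): d = 4.725 in → contributes +39.3375 in⁴
  bottom flange (beyond web): d = -4.725 in → contributes +39.3375 in⁴
Total I = 112.008 in⁴.
For the y-axis: x̄ = 1.04255 in.
Repeating about the centroidal y-axis gives I_y = 9.12345 in⁴.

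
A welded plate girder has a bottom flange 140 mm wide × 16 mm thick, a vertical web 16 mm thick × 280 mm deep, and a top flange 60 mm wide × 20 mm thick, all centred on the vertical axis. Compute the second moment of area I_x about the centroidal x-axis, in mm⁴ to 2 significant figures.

Treat the section as a set of non-overlapping primitives; coordinates are from the bounding-box lower-left.
Bottom plate: 140 × 16, A = 2 240 mm², y = 8 mm, Ī = 47 787 mm⁴.
Web plate: 16 × 280, A = 4 480 mm², y = 156 mm, Ī = 29 269 333 mm⁴.
Top plate: 60 × 20, A = 1 200 mm², y = 306 mm, Ī = 40 000 mm⁴.
Centroid: ȳ = ΣA·y / ΣA = 136.9 mm.
Transfer each piece to the centroidal x-axis using Ī + A·d² with d = y − 136.9:
  bottom plate: d = -128.9 mm → contributes +37 247 777 mm⁴
  web plate: d = 19.13 mm → contributes +30 909 045 mm⁴
  top plate: d = 169.1 mm → contributes +34 366 481 mm⁴
Total I = 102 523 303 mm⁴.

I_x ≈ 1.0 × 10⁸ mm⁴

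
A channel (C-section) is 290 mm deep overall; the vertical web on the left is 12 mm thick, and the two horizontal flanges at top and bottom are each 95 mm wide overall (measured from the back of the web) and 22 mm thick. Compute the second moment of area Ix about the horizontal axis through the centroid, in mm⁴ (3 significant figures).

Ix ≈ 9.01 × 10⁷ mm⁴

Decompose the section into non-overlapping parts with the origin at the bottom-left of its bounding rectangle.
Web: 12 × 290, A = 3 480 mm², y = 145 mm, Ī = 24 389 000 mm⁴.
Top flange (beyond web): 83 × 22, A = 1 826 mm², y = 279 mm, Ī = 73 649 mm⁴.
Bottom flange (beyond web): 83 × 22, A = 1 826 mm², y = 11 mm, Ī = 73 649 mm⁴.
By symmetry the centroid is at mid-height, ȳ = 145 mm.
Transfer each piece to the horizontal axis through the centroid using Ī + A·d² with d = y − 145:
  web: d = 0 mm → contributes +24 389 000 mm⁴
  top flange (beyond web): d = 134 mm → contributes +32 861 305 mm⁴
  bottom flange (beyond web): d = -134 mm → contributes +32 861 305 mm⁴
Total I = 90 111 609 mm⁴.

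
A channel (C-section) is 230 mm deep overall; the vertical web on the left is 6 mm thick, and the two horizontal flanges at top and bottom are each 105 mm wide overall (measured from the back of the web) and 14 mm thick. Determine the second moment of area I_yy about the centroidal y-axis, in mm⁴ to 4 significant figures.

I_yy ≈ 4.808 × 10⁶ mm⁴

Decompose the section into non-overlapping parts with the origin at the bottom-left of its bounding rectangle.
Web: 6 × 230, A = 1 380 mm², x = 3 mm, Ī = 4 140 mm⁴.
Top flange (beyond web): 99 × 14, A = 1 386 mm², x = 55.5 mm, Ī = 1 132 016 mm⁴.
Bottom flange (beyond web): 99 × 14, A = 1 386 mm², x = 55.5 mm, Ī = 1 132 016 mm⁴.
Centroid: x̄ = ΣA·x / ΣA = 38.0506 mm.
Transfer each piece to the centroidal y-axis using Ī + A·d² with d = x − 38.0506:
  web: d = -35.0506 mm → contributes +1 699 529 mm⁴
  top flange (beyond web): d = 17.4494 mm → contributes +1 554 028 mm⁴
  bottom flange (beyond web): d = 17.4494 mm → contributes +1 554 028 mm⁴
Total I = 4 807 585 mm⁴.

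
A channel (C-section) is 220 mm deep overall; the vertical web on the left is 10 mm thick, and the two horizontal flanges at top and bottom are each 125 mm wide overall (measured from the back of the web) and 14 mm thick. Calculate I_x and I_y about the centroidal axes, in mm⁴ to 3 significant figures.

Split into non-overlapping primitives; take the origin at the lower-left of the bounding box.
Web: 10 × 220, A = 2 200 mm², y = 110 mm, Ī = 8 873 333 mm⁴.
Top flange (beyond web): 115 × 14, A = 1 610 mm², y = 213 mm, Ī = 26 297 mm⁴.
Bottom flange (beyond web): 115 × 14, A = 1 610 mm², y = 7 mm, Ī = 26 297 mm⁴.
By symmetry the centroid is at mid-height, ȳ = 110 mm.
Transfer each piece to the centroidal x-axis using Ī + A·d² with d = y − 110:
  web: d = 0 mm → contributes +8 873 333 mm⁴
  top flange (beyond web): d = 103 mm → contributes +17 106 787 mm⁴
  bottom flange (beyond web): d = -103 mm → contributes +17 106 787 mm⁴
Total I = 43 086 907 mm⁴.
For the y-axis: x̄ = 42.131 mm.
Repeating about the centroidal y-axis gives I_y = 8 672 554 mm⁴.

I_x ≈ 4.31 × 10⁷ mm⁴, I_y ≈ 8.67 × 10⁶ mm⁴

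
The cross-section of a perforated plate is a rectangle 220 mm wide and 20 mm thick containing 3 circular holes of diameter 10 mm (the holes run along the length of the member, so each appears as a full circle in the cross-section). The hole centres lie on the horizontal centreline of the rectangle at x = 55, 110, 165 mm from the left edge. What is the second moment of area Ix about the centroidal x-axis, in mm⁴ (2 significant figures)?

Treat the section as a set of non-overlapping primitives; coordinates are from the bounding-box lower-left.
Plate: 220 × 20, A = 4 400 mm², y = 10 mm, Ī = 146 667 mm⁴.
Hole 1 (subtracted): ⌀10, A = 78.54 mm², y = 10 mm, Ī = 490.9 mm⁴.
Hole 2 (subtracted): ⌀10, A = 78.54 mm², y = 10 mm, Ī = 490.9 mm⁴.
Hole 3 (subtracted): ⌀10, A = 78.54 mm², y = 10 mm, Ī = 490.9 mm⁴.
By symmetry the centroid is at mid-height, ȳ = 10 mm.
All pieces are centred on the centroidal x-axis, so I = ΣĪ (holes subtracted) = 145 194 mm⁴.

Ix ≈ 1.5 × 10⁵ mm⁴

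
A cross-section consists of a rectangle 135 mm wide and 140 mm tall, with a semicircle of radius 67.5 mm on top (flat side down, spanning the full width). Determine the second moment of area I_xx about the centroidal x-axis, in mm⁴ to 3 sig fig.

Treat the section as a set of non-overlapping primitives; coordinates are from the bounding-box lower-left.
Rectangular body: 135 × 140, A = 18 900 mm², y = 70 mm, Ī = 30 870 000 mm⁴.
Semicircular cap: semicircle r = 67.5, A = 7156.9 mm², y = 168.65 mm, Ī = 2 278 490 mm⁴.
Centroid: ȳ = ΣA·y / ΣA = 97.095 mm.
Transfer each piece to the centroidal x-axis using Ī + A·d² with d = y − 97.095:
  rectangular body: d = -27.095 mm → contributes +44 745 396 mm⁴
  semicircular cap: d = 71.553 mm → contributes +38 920 541 mm⁴
Total I = 83 665 938 mm⁴.

I_xx ≈ 8.37 × 10⁷ mm⁴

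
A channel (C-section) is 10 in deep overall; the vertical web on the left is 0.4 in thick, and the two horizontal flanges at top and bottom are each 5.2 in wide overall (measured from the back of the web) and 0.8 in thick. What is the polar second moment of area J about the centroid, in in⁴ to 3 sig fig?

Split into non-overlapping primitives; take the origin at the lower-left of the bounding box.
Web: 0.4 × 10, A = 4 in², y = 5 in, Ī = 33.333 in⁴.
Top flange (beyond web): 4.8 × 0.8, A = 3.84 in², y = 9.6 in, Ī = 0.2048 in⁴.
Bottom flange (beyond web): 4.8 × 0.8, A = 3.84 in², y = 0.4 in, Ī = 0.2048 in⁴.
By symmetry the centroid is at mid-height, ȳ = 5 in.
Transfer each piece to the centroidal x-axis using Ī + A·d² with d = y − 5:
  web: d = 0 in → contributes +33.333 in⁴
  top flange (beyond web): d = 4.6 in → contributes +81.459 in⁴
  bottom flange (beyond web): d = -4.6 in → contributes +81.459 in⁴
Total I = 196.25 in⁴.
For the y-axis: x̄ = 1.9096 in.
Repeating about the centroidal y-axis gives I_y = 32.579 in⁴.
Polar second moment: J = I_x + I_y = 228.83 in⁴.

J ≈ 229 in⁴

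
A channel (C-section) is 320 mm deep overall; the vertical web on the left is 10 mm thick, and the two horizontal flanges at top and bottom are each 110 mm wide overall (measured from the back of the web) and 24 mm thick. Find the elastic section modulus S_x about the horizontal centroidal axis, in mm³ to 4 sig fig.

S_x ≈ 8.292 × 10⁵ mm³

Break the section into simple shapes (no overlaps), measuring from the bottom-left corner of the bounding box.
Web: 10 × 320, A = 3 200 mm², y = 160 mm, Ī = 27 306 667 mm⁴.
Top flange (beyond web): 100 × 24, A = 2 400 mm², y = 308 mm, Ī = 115 200 mm⁴.
Bottom flange (beyond web): 100 × 24, A = 2 400 mm², y = 12 mm, Ī = 115 200 mm⁴.
By symmetry the centroid is at mid-height, ȳ = 160 mm.
Transfer each piece to the horizontal centroidal axis using Ī + A·d² with d = y − 160:
  web: d = 0 mm → contributes +27 306 667 mm⁴
  top flange (beyond web): d = 148 mm → contributes +52 684 800 mm⁴
  bottom flange (beyond web): d = -148 mm → contributes +52 684 800 mm⁴
Total I = 132 676 267 mm⁴.
Extreme fibre distance c = 160 mm; S = I/c = 829 227 mm³.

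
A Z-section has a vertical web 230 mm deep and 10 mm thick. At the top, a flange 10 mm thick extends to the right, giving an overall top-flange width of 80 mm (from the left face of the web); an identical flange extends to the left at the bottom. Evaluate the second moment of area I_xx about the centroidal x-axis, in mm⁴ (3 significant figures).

Treat the section as a set of non-overlapping primitives; coordinates are from the bounding-box lower-left.
Web: 10 × 230, A = 2 300 mm², y = 115 mm, Ī = 10 139 167 mm⁴.
Top flange (beyond web): 70 × 10, A = 700 mm², y = 225 mm, Ī = 5833.3 mm⁴.
Bottom flange (beyond web): 70 × 10, A = 700 mm², y = 5 mm, Ī = 5833.3 mm⁴.
Centroid: ȳ = ΣA·y / ΣA = 115 mm.
Transfer each piece to the centroidal x-axis using Ī + A·d² with d = y − 115:
  web: d = 0 mm → contributes +10 139 167 mm⁴
  top flange (beyond web): d = 110 mm → contributes +8 475 833 mm⁴
  bottom flange (beyond web): d = -110 mm → contributes +8 475 833 mm⁴
Total I = 27 090 833 mm⁴.

I_xx ≈ 2.71 × 10⁷ mm⁴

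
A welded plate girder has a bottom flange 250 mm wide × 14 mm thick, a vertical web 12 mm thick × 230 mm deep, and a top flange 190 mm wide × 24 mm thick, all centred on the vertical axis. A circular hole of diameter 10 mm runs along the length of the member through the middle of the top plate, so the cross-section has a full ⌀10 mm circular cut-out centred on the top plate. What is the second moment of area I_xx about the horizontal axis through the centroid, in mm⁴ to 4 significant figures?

I_xx ≈ 1.349 × 10⁸ mm⁴

Break the section into simple shapes (no overlaps), measuring from the bottom-left corner of the bounding box.
Bottom plate: 250 × 14, A = 3 500 mm², y = 7 mm, Ī = 57166.7 mm⁴.
Web plate: 12 × 230, A = 2 760 mm², y = 129 mm, Ī = 12 167 000 mm⁴.
Top plate: 190 × 24, A = 4 560 mm², y = 256 mm, Ī = 218 880 mm⁴.
Hole (subtracted): ⌀10, A = 78.5398 mm², y = 256 mm, Ī = 490.874 mm⁴.
Centroid: ȳ = ΣA·y / ΣA = 142.233 mm.
Transfer each piece to the horizontal axis through the centroid using Ī + A·d² with d = y − 142.233:
  bottom plate: d = -135.233 mm → contributes +64 065 368 mm⁴
  web plate: d = -13.2333 mm → contributes +12 650 335 mm⁴
  top plate: d = 113.767 mm → contributes +59 238 285 mm⁴
  hole: d = 113.767 mm → contributes −1 017 020 mm⁴
Total I = 134 936 967 mm⁴.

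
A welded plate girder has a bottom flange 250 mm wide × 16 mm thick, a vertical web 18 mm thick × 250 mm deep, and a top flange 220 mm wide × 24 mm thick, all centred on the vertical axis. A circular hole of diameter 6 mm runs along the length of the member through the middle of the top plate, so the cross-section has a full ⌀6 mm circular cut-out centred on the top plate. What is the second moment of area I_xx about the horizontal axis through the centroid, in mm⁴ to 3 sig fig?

Break the section into simple shapes (no overlaps), measuring from the bottom-left corner of the bounding box.
Bottom plate: 250 × 16, A = 4 000 mm², y = 8 mm, Ī = 85 333 mm⁴.
Web plate: 18 × 250, A = 4 500 mm², y = 141 mm, Ī = 23 437 500 mm⁴.
Top plate: 220 × 24, A = 5 280 mm², y = 278 mm, Ī = 253 440 mm⁴.
Hole (subtracted): ⌀6, A = 28.274 mm², y = 278 mm, Ī = 63.617 mm⁴.
Centroid: ȳ = ΣA·y / ΣA = 154.63 mm.
Transfer each piece to the horizontal axis through the centroid using Ī + A·d² with d = y − 154.63:
  bottom plate: d = -146.63 mm → contributes +86 091 060 mm⁴
  web plate: d = -13.634 mm → contributes +24 273 946 mm⁴
  top plate: d = 123.37 mm → contributes +80 611 094 mm⁴
  hole: d = 123.37 mm → contributes −430 378 mm⁴
Total I = 190 545 722 mm⁴.

I_xx ≈ 1.91 × 10⁸ mm⁴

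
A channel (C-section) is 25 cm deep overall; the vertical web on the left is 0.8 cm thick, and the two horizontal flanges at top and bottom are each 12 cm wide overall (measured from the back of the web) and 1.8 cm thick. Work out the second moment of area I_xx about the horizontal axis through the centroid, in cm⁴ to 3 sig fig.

I_xx ≈ 6480 cm⁴

Break the section into simple shapes (no overlaps), measuring from the bottom-left corner of the bounding box.
Web: 0.8 × 25, A = 20 cm², y = 12.5 cm, Ī = 1041.7 cm⁴.
Top flange (beyond web): 11.2 × 1.8, A = 20.16 cm², y = 24.1 cm, Ī = 5.4432 cm⁴.
Bottom flange (beyond web): 11.2 × 1.8, A = 20.16 cm², y = 0.9 cm, Ī = 5.4432 cm⁴.
By symmetry the centroid is at mid-height, ȳ = 12.5 cm.
Transfer each piece to the horizontal axis through the centroid using Ī + A·d² with d = y − 12.5:
  web: d = 0 cm → contributes +1041.7 cm⁴
  top flange (beyond web): d = 11.6 cm → contributes +2718.2 cm⁴
  bottom flange (beyond web): d = -11.6 cm → contributes +2718.2 cm⁴
Total I = 6 478 cm⁴.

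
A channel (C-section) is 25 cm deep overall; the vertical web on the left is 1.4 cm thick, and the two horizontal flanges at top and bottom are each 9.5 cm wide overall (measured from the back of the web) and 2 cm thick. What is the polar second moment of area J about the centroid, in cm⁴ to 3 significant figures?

J ≈ 6680 cm⁴

Break the section into simple shapes (no overlaps), measuring from the bottom-left corner of the bounding box.
Web: 1.4 × 25, A = 35 cm², y = 12.5 cm, Ī = 1822.9 cm⁴.
Top flange (beyond web): 8.1 × 2, A = 16.2 cm², y = 24 cm, Ī = 5.4 cm⁴.
Bottom flange (beyond web): 8.1 × 2, A = 16.2 cm², y = 1 cm, Ī = 5.4 cm⁴.
By symmetry the centroid is at mid-height, ȳ = 12.5 cm.
Transfer each piece to the centroidal x-axis using Ī + A·d² with d = y − 12.5:
  web: d = 0 cm → contributes +1822.9 cm⁴
  top flange (beyond web): d = 11.5 cm → contributes +2147.9 cm⁴
  bottom flange (beyond web): d = -11.5 cm → contributes +2147.9 cm⁴
Total I = 6118.6 cm⁴.
For the y-axis: x̄ = 2.9834 cm.
Repeating about the centroidal y-axis gives I_y = 562.48 cm⁴.
Polar second moment: J = I_x + I_y = 6681.1 cm⁴.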